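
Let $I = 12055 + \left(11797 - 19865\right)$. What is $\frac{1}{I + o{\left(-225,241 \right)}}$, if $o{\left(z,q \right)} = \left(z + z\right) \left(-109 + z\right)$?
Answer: $\frac{1}{154287} \approx 6.4814 \cdot 10^{-6}$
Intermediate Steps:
$o{\left(z,q \right)} = 2 z \left(-109 + z\right)$
$I = 3987$ ($I = 12055 - 8068 = 3987$)
$\frac{1}{I + o{\left(-225,241 \right)}} = \frac{1}{3987 + 2 \left(-225\right) \left(-109 - 225\right)} = \frac{1}{3987 + 2 \left(-225\right) \left(-334\right)} = \frac{1}{3987 + 150300} = \frac{1}{154287}$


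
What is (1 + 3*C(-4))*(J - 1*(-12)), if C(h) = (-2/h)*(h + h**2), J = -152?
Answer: -2660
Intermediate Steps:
C(h) = -2*(h + h**2)/h
(1 + 3*C(-4))*(J - 1*(-12)) = (1 + 3*(-2 - 2*(-4)))*(-152 - 1*(-12)) = (1 + 3*(-2 + 8))*(-152 + 12) = (1 + 3*6)*(-140) = (1 + 18)*(-140) = 19*(-140) = -2660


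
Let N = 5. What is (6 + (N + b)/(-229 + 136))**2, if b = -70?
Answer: 388129/8649 ≈ 44.876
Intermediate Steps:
(6 + (N + b)/(-229 + 136))**2 = (6 + (5 - 70)/(-229 + 136))**2 = (6 - 65/(-93))**2 = (6 - 65*(-1/93))**2 = (6 + 65/93)**2 = (623/93)**2 = 388129/8649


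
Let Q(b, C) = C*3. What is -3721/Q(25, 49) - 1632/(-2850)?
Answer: -1727491/69825 ≈ -24.740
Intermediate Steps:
Q(b, C) = 3*C
-3721/Q(25, 49) - 1632/(-2850) = -3721/(3*49) - 1632/(-2850) = -3721/147 - 1632*(-1/2850) = -3721*1/147 + 272/475 = -3721/147 + 272/475 = -1727491/69825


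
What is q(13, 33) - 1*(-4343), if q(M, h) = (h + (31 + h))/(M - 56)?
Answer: 186652/43 ≈ 4340.7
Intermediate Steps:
q(M, h) = (31 + 2*h)/(-56 + M)
q(13, 33) - 1*(-4343) = (31 + 2*33)/(-56 + 13) - 1*(-4343) = (31 + 66)/(-43) + 4343 = -1/43*97 + 4343 = -97/43 + 4343 = 186652/43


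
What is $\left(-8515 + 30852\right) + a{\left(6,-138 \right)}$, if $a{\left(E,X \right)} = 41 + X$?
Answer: $22240$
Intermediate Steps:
$\left(-8515 + 30852\right) + a{\left(6,-138 \right)} = \left(-8515 + 30852\right) + \left(41 - 138\right) = 22337 - 97 = 22240$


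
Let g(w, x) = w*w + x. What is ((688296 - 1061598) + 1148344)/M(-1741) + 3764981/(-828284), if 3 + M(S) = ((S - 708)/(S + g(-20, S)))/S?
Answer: -3444637758554701171/13335152904740 ≈ -2.5831e+5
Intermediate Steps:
g(w, x) = x + w² (g(w, x) = w² + x = x + w²)
M(S) = -3 + (-708 + S)/(S*(400 + 2*S)) (M(S) = -3 + ((S - 708)/(S + (S + (-20)²)))/S = -3 + ((-708 + S)/(S + (S + 400)))/S = -3 + ((-708 + S)/(S + (400 + S)))/S = -3 + ((-708 + S)/(400 + 2*S))/S = -3 + (-708 + S)/(S*(400 + 2*S)))
((688296 - 1061598) + 1148344)/M(-1741) + 3764981/(-828284) = ((688296 - 1061598) + 1148344)/(((½)*(-708 - 1199*(-1741) - 6*(-1741)²)/(-1741*(200 - 1741)))) + 3764981/(-828284) = (-373302 + 1148344)/(((½)*(-1/1741)*(-708 + 2087459 - 6*3031081)/(-1541))) + 3764981*(-1/828284) = 775042/(((½)*(-1/1741)*(-1/1541)*(-708 + 2087459 - 18186486))) - 3764981/828284 = 775042/(((½)*(-1/1741)*(-1/1541)*(-16099735))) - 3764981/828284 = 775042/(-16099735/5365762) - 3764981/828284 = 775042*(-5365762/16099735) - 3764981/828284 = -4158690912004/16099735 - 3764981/828284 = -3444637758554701171/13335152904740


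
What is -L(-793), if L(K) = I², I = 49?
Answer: -2401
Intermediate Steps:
L(K) = 2401 (L(K) = 49² = 2401)
-L(-793) = -1*2401 = -2401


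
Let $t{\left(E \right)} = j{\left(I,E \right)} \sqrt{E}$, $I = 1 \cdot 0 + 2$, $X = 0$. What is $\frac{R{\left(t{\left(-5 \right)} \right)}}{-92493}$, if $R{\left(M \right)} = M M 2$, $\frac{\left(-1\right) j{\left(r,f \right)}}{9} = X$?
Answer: $0$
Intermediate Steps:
$I = 2$ ($I = 0 + 2 = 2$)
$j{\left(r,f \right)} = 0$ ($j{\left(r,f \right)} = \left(-9\right) 0 = 0$)
$t{\left(E \right)} = 0$ ($t{\left(E \right)} = 0 \sqrt{E} = 0$)
$R{\left(M \right)} = 2 M^{2}$ ($R{\left(M \right)} = M^{2} \cdot 2 = 2 M^{2}$)
$\frac{R{\left(t{\left(-5 \right)} \right)}}{-92493} = \frac{2 \cdot 0^{2}}{-92493} = 2 \cdot 0 \left(- \frac{1}{92493}\right) = 0 \left(- \frac{1}{92493}\right) = 0$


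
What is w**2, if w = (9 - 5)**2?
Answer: 256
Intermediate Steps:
w = 16 (w = 4**2 = 16)
w**2 = 16**2 = 256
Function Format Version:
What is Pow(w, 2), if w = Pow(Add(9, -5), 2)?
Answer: 256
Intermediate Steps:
w = 16 (w = Pow(4, 2) = 16)
Pow(w, 2) = Pow(16, 2) = 256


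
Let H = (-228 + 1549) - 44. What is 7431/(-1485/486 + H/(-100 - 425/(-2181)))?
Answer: -29115772650/62104591 ≈ -468.82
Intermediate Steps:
H = 1277 (H = 1321 - 44 = 1277)
7431/(-1485/486 + H/(-100 - 425/(-2181))) = 7431/(-1485/486 + 1277/(-100 - 425/(-2181))) = 7431/(-1485*1/486 + 1277/(-100 - 425*(-1/2181))) = 7431/(-55/18 + 1277/(-100 + 425/2181)) = 7431/(-55/18 + 1277/(-217675/2181)) = 7431/(-55/18 + 1277*(-2181/217675)) = 7431/(-55/18 - 2785137/217675) = 7431/(-62104591/3918150) = 7431*(-3918150/62104591) = -29115772650/62104591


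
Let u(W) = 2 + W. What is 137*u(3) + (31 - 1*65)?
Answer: 651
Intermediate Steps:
137*u(3) + (31 - 1*65) = 137*(2 + 3) + (31 - 1*65) = 137*5 + (31 - 65) = 685 - 34 = 651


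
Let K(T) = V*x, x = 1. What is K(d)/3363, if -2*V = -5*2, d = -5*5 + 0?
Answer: 5/3363 ≈ 0.0014868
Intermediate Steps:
d = -25 (d = -25 + 0 = -25)
V = 5 (V = -(-5)*2/2 = -½*(-10) = 5)
K(T) = 5 (K(T) = 5*1 = 5)
K(d)/3363 = 5/3363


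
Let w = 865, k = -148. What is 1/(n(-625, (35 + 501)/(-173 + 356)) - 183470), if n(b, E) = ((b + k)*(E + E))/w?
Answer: -158295/29043212306 ≈ -5.4503e-6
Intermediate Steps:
n(b, E) = 2*E*(-148 + b)/865 (n(b, E) = ((b - 148)*(E + E))/865 = ((-148 + b)*(2*E))*(1/865) = (2*E*(-148 + b))*(1/865) = 2*E*(-148 + b)/865)
1/(n(-625, (35 + 501)/(-173 + 356)) - 183470) = 1/(2*((35 + 501)/(-173 + 356))*(-148 - 625)/865 - 183470) = 1/((2/865)*(536/183)*(-773) - 183470) = 1/(-828656/158295 - 183470) = 1/(-29043212306/158295) = -158295/29043212306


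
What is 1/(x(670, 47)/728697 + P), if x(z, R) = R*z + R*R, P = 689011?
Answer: 242899/167360094122 ≈ 1.4514e-6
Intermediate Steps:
x(z, R) = R² + R*z (x(z, R) = R*z + R² = R² + R*z)
1/(x(670, 47)/728697 + P) = 1/((47*(47 + 670))/728697 + 689011) = 1/((47*717)*(1/728697) + 689011) = 1/(33699*(1/728697) + 689011) = 1/(11233/242899 + 689011) = 1/(167360094122/242899) = 242899/167360094122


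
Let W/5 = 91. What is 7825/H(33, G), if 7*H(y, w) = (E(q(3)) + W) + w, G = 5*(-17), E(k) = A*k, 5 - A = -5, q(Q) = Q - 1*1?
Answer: 10955/78 ≈ 140.45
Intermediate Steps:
q(Q) = -1 + Q (q(Q) = Q - 1 = -1 + Q)
A = 10 (A = 5 - 1*(-5) = 5 + 5 = 10)
E(k) = 10*k
G = -85
W = 455 (W = 5*91 = 455)
H(y, w) = 475/7 + w/7 (H(y, w) = ((10*(-1 + 3) + 455) + w)/7 = ((10*2 + 455) + w)/7 = ((20 + 455) + w)/7 = (475 + w)/7 = 475/7 + w/7)
7825/H(33, G) = 7825/(475/7 + (1/7)*(-85)) = 7825/(475/7 - 85/7) = 7825/(390/7) = 7825*(7/390) = 10955/78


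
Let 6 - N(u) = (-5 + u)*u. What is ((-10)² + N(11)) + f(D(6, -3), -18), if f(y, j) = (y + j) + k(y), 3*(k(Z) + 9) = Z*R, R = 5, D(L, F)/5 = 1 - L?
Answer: -161/3 ≈ -53.667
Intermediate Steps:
D(L, F) = 5 - 5*L (D(L, F) = 5*(1 - L) = 5 - 5*L)
k(Z) = -9 + 5*Z/3 (k(Z) = -9 + (Z*5)/3 = -9 + (5*Z)/3 = -9 + 5*Z/3)
N(u) = 6 - u*(-5 + u) (N(u) = 6 - (-5 + u)*u = 6 - u*(-5 + u))
f(y, j) = -9 + j + 8*y/3 (f(y, j) = (y + j) + (-9 + 5*y/3) = (j + y) + (-9 + 5*y/3) = -9 + j + 8*y/3)
((-10)² + N(11)) + f(D(6, -3), -18) = ((-10)² + (6 - 1*11² + 5*11)) + (-9 - 18 + 8*(5 - 5*6)/3) = (100 + (6 - 1*121 + 55)) + (-9 - 18 + 8*(5 - 30)/3) = (100 + (6 - 121 + 55)) + (-9 - 18 + (8/3)*(-25)) = (100 - 60) + (-9 - 18 - 200/3) = 40 - 281/3 = -161/3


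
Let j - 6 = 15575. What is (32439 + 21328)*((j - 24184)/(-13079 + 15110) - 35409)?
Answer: -3867152870294/2031 ≈ -1.9041e+9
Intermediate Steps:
j = 15581 (j = 6 + 15575 = 15581)
(32439 + 21328)*((j - 24184)/(-13079 + 15110) - 35409) = (32439 + 21328)*((15581 - 24184)/(-13079 + 15110) - 35409) = 53767*(-8603/2031 - 35409) = 53767*(-71924282/2031) = -3867152870294/2031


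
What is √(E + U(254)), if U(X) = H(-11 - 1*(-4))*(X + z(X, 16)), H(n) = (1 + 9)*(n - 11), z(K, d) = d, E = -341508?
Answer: 2*I*√97527 ≈ 624.59*I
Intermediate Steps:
H(n) = -110 + 10*n (H(n) = 10*(-11 + n) = -110 + 10*n)
U(X) = -2880 - 180*X (U(X) = (-110 + 10*(-11 - 1*(-4)))*(X + 16) = (-110 + 10*(-11 + 4))*(16 + X) = (-110 + 10*(-7))*(16 + X) = (-110 - 70)*(16 + X) = -180*(16 + X) = -2880 - 180*X)
√(E + U(254)) = √(-341508 + (-2880 - 180*254)) = √(-341508 + (-2880 - 45720)) = √(-341508 - 48600) = √(-390108) = 2*I*√97527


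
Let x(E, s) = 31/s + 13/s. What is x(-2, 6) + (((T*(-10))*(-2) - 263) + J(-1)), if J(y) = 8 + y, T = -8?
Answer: -1226/3 ≈ -408.67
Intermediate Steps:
x(E, s) = 44/s
x(-2, 6) + (((T*(-10))*(-2) - 263) + J(-1)) = 44/6 + ((-8*(-10)*(-2) - 263) + (8 - 1)) = 44*(⅙) + ((80*(-2) - 263) + 7) = 22/3 + ((-160 - 263) + 7) = 22/3 + (-423 + 7) = 22/3 - 416 = -1226/3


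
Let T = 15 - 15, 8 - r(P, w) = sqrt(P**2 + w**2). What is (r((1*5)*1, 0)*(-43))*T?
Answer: 0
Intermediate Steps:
r(P, w) = 8 - sqrt(P**2 + w**2)
T = 0
(r((1*5)*1, 0)*(-43))*T = ((8 - sqrt(((1*5)*1)**2 + 0**2))*(-43))*0 = ((8 - sqrt((5*1)**2 + 0))*(-43))*0 = ((8 - sqrt(5**2 + 0))*(-43))*0 = ((8 - sqrt(25 + 0))*(-43))*0 = ((8 - sqrt(25))*(-43))*0 = ((8 - 1*5)*(-43))*0 = ((8 - 5)*(-43))*0 = (3*(-43))*0 = -129*0 = 0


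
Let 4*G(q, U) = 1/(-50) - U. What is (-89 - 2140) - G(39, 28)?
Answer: -444399/200 ≈ -2222.0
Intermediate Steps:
G(q, U) = -1/200 - U/4 (G(q, U) = (1/(-50) - U)/4 = (-1/50 - U)/4 = -1/200 - U/4)
(-89 - 2140) - G(39, 28) = (-89 - 2140) - (-1/200 - ¼*28) = -2229 - (-1/200 - 7) = -2229 - 1*(-1401/200) = -2229 + 1401/200 = -444399/200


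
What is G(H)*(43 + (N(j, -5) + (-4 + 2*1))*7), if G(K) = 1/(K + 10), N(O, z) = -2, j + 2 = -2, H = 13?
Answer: 15/23 ≈ 0.65217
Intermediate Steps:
j = -4 (j = -2 - 2 = -4)
G(K) = 1/(10 + K)
G(H)*(43 + (N(j, -5) + (-4 + 2*1))*7) = (43 + (-2 + (-4 + 2*1))*7)/(10 + 13) = (43 + (-2 + (-4 + 2))*7)/23 = (43 + (-2 - 2)*7)/23 = (43 - 4*7)/23 = (43 - 28)/23 = (1/23)*15 = 15/23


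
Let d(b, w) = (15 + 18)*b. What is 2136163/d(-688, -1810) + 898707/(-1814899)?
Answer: -3897324336265/41205466896 ≈ -94.583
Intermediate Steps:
d(b, w) = 33*b
2136163/d(-688, -1810) + 898707/(-1814899) = 2136163/((33*(-688))) + 898707/(-1814899) = 2136163/(-22704) + 898707*(-1/1814899) = 2136163*(-1/22704) - 898707/1814899 = -2136163/22704 - 898707/1814899 = -3897324336265/41205466896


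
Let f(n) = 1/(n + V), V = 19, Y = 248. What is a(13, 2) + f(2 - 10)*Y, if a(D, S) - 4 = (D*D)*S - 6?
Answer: 3944/11 ≈ 358.55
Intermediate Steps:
a(D, S) = -2 + S*D**2 (a(D, S) = 4 + ((D*D)*S - 6) = 4 + (D**2*S - 6) = 4 + (S*D**2 - 6) = 4 + (-6 + S*D**2) = -2 + S*D**2)
f(n) = 1/(19 + n) (f(n) = 1/(n + 19) = 1/(19 + n))
a(13, 2) + f(2 - 10)*Y = (-2 + 2*13**2) + 248/(19 + (2 - 10)) = (-2 + 2*169) + 248/(19 - 8) = (-2 + 338) + 248/11 = 336 + (1/11)*248 = 336 + 248/11 = 3944/11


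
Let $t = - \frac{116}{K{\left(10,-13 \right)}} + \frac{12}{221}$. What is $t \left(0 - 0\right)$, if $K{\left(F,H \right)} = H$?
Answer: $0$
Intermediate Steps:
$t = \frac{1984}{221}$ ($t = - \frac{116}{-13} + \frac{12}{221} = \left(-116\right) \left(- \frac{1}{13}\right) + 12 \cdot \frac{1}{221} = \frac{116}{13} + \frac{12}{221} = \frac{1984}{221} \approx 8.9774$)
$t \left(0 - 0\right) = \frac{1984 \left(0 - 0\right)}{221} = \frac{1984 \left(0 + 0\right)}{221} = \frac{1984}{221} \cdot 0 = 0$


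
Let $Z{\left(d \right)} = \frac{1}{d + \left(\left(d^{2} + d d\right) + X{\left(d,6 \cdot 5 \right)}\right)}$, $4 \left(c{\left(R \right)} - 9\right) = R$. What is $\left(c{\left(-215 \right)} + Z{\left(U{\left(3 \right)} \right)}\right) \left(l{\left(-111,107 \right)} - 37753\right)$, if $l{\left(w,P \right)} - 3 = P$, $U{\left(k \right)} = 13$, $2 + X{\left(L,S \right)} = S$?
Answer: $\frac{2553588191}{1516} \approx 1.6844 \cdot 10^{6}$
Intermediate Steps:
$X{\left(L,S \right)} = -2 + S$
$c{\left(R \right)} = 9 + \frac{R}{4}$
$l{\left(w,P \right)} = 3 + P$
$Z{\left(d \right)} = \frac{1}{28 + d + 2 d^{2}}$ ($Z{\left(d \right)} = \frac{1}{d + \left(\left(d^{2} + d d\right) + \left(-2 + 6 \cdot 5\right)\right)} = \frac{1}{d + \left(\left(d^{2} + d^{2}\right) + \left(-2 + 30\right)\right)} = \frac{1}{d + \left(2 d^{2} + 28\right)} = \frac{1}{d + \left(28 + 2 d^{2}\right)} = \frac{1}{28 + d + 2 d^{2}}$)
$\left(c{\left(-215 \right)} + Z{\left(U{\left(3 \right)} \right)}\right) \left(l{\left(-111,107 \right)} - 37753\right) = \left(\left(9 + \frac{1}{4} \left(-215\right)\right) + \frac{1}{28 + 13 + 2 \cdot 13^{2}}\right) \left(\left(3 + 107\right) - 37753\right) = \left(\left(9 - \frac{215}{4}\right) + \frac{1}{28 + 13 + 2 \cdot 169}\right) \left(110 - 37753\right) = \left(- \frac{179}{4} + \frac{1}{28 + 13 + 338}\right) \left(-37643\right) = \left(- \frac{179}{4} + \frac{1}{379}\right) \left(-37643\right) = \left(- \frac{67837}{1516}\right) \left(-37643\right) = \frac{2553588191}{1516}$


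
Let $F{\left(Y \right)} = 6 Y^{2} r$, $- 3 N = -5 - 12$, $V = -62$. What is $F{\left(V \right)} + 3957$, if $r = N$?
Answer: $134653$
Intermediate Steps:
$N = \frac{17}{3}$ ($N = - \frac{-5 - 12}{3} = \left(- \frac{1}{3}\right) \left(-17\right) = \frac{17}{3} \approx 5.6667$)
$r = \frac{17}{3} \approx 5.6667$
$F{\left(Y \right)} = 34 Y^{2}$ ($F{\left(Y \right)} = 6 Y^{2} \cdot \frac{17}{3} = 34 Y^{2}$)
$F{\left(V \right)} + 3957 = 34 \left(-62\right)^{2} + 3957 = 34 \cdot 3844 + 3957 = 130696 + 3957 = 134653$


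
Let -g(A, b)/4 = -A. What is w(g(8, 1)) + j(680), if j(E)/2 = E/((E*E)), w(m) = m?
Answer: 10881/340 ≈ 32.003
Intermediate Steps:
g(A, b) = 4*A (g(A, b) = -(-4)*A = 4*A)
j(E) = 2/E (j(E) = 2*(E/((E*E))) = 2*(E/(E**2)) = 2*(E/E**2) = 2/E)
w(g(8, 1)) + j(680) = 4*8 + 2/680 = 32 + 2*(1/680) = 32 + 1/340 = 10881/340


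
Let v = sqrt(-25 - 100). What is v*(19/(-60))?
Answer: -19*I*sqrt(5)/12 ≈ -3.5404*I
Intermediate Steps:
v = 5*I*sqrt(5) (v = sqrt(-125) = 5*I*sqrt(5) ≈ 11.18*I)
v*(19/(-60)) = (5*I*sqrt(5))*(19/(-60)) = (5*I*sqrt(5))*(19*(-1/60)) = (5*I*sqrt(5))*(-19/60) = -19*I*sqrt(5)/12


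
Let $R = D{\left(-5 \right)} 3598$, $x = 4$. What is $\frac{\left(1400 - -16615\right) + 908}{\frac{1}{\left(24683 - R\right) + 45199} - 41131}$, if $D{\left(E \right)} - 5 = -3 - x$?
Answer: $- \frac{1458546994}{3170295217} \approx -0.46007$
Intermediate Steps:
$D{\left(E \right)} = -2$ ($D{\left(E \right)} = 5 - 7 = -2$)
$R = -7196$ ($R = \left(-2\right) 3598 = -7196$)
$\frac{\left(1400 - -16615\right) + 908}{\frac{1}{\left(24683 - R\right) + 45199} - 41131} = \frac{\left(1400 - -16615\right) + 908}{\frac{1}{\left(24683 - -7196\right) + 45199} - 41131} = \frac{\left(1400 + 16615\right) + 908}{\frac{1}{\left(24683 + 7196\right) + 45199} - 41131} = \frac{18015 + 908}{\frac{1}{31879 + 45199} - 41131} = \frac{18923}{\frac{1}{77078} - 41131} = \frac{18923}{- \frac{3170295217}{77078}} = 18923 \left(- \frac{77078}{3170295217}\right) = - \frac{1458546994}{3170295217}$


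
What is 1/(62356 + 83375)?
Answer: 1/145731 ≈ 6.8620e-6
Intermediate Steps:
1/(62356 + 83375) = 1/145731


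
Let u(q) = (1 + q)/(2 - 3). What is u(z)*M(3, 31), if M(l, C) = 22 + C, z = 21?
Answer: -1166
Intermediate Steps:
u(q) = -1 - q (u(q) = (1 + q)/(-1) = (1 + q)*(-1) = -1 - q)
u(z)*M(3, 31) = (-1 - 1*21)*(22 + 31) = (-1 - 21)*53 = -22*53 = -1166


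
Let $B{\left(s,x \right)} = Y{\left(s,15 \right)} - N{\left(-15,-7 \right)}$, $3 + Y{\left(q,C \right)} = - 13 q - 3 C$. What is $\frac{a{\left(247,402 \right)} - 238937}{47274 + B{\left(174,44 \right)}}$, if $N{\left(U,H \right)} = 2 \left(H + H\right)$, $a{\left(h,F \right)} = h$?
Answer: $- \frac{119345}{22496} \approx -5.3052$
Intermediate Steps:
$N{\left(U,H \right)} = 4 H$ ($N{\left(U,H \right)} = 2 \cdot 2 H = 4 H$)
$Y{\left(q,C \right)} = -3 - 13 q - 3 C$ ($Y{\left(q,C \right)} = -3 - \left(3 C + 13 q\right) = -3 - 13 q - 3 C$)
$B{\left(s,x \right)} = -20 - 13 s$ ($B{\left(s,x \right)} = \left(-3 - 13 s - 45\right) - 4 \left(-7\right) = \left(-3 - 13 s - 45\right) - -28 = \left(-48 - 13 s\right) + 28 = -20 - 13 s$)
$\frac{a{\left(247,402 \right)} - 238937}{47274 + B{\left(174,44 \right)}} = \frac{247 - 238937}{47274 - 2282} = - \frac{238690}{47274 - 2282} = - \frac{238690}{44992} = \left(-238690\right) \frac{1}{44992} = - \frac{119345}{22496}$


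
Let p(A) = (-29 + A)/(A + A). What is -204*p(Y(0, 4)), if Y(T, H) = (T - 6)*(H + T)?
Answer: -901/4 ≈ -225.25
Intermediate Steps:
Y(T, H) = (-6 + T)*(H + T)
p(A) = (-29 + A)/(2*A) (p(A) = (-29 + A)/((2*A)) = (-29 + A)*(1/(2*A)) = (-29 + A)/(2*A))
-204*p(Y(0, 4)) = -102*(-29 + (0² - 6*4 - 6*0 + 4*0))/(0² - 6*4 - 6*0 + 4*0) = -102*(-29 + (0 - 24 + 0 + 0))/(0 - 24 + 0 + 0) = -102*(-29 - 24)/(-24) = -102*(-1)*(-53)/24 = -204*53/48 = -901/4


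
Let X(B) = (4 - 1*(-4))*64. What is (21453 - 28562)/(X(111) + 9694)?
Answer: -7109/10206 ≈ -0.69655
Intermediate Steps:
X(B) = 512 (X(B) = (4 + 4)*64 = 8*64 = 512)
(21453 - 28562)/(X(111) + 9694) = (21453 - 28562)/(512 + 9694) = -7109/10206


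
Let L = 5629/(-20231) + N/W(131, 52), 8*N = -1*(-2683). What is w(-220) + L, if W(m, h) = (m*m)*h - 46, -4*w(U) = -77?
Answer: 2739978740465/144421178448 ≈ 18.972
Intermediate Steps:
w(U) = 77/4 (w(U) = -¼*(-77) = 77/4)
W(m, h) = -46 + h*m² (W(m, h) = m²*h - 46 = h*m² - 46 = -46 + h*m²)
N = 2683/8 (N = (-1*(-2683))/8 = (⅛)*2683 = 2683/8 ≈ 335.38)
L = -40128944659/144421178448 (L = 5629/(-20231) + 2683/(8*(-46 + 52*131²)) = 5629*(-1/20231) + 2683/(8*(-46 + 52*17161)) = -5629/20231 + 2683/(8*(-46 + 892372)) = -5629/20231 + (2683/8)/892326 = -5629/20231 + (2683/8)*(1/892326) = -5629/20231 + 2683/7138608 = -40128944659/144421178448 ≈ -0.27786)
w(-220) + L = 77/4 - 40128944659/144421178448 = 2739978740465/144421178448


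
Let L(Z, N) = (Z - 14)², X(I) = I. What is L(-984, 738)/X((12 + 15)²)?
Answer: 996004/729 ≈ 1366.3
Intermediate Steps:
L(Z, N) = (-14 + Z)²
L(-984, 738)/X((12 + 15)²) = (-14 - 984)²/((12 + 15)²) = (-998)²/(27²) = 996004/729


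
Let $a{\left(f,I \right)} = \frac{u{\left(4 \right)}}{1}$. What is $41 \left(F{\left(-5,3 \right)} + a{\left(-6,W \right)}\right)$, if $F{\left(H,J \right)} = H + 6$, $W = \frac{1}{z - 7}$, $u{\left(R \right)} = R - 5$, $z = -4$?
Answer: $0$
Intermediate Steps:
$u{\left(R \right)} = -5 + R$
$W = - \frac{1}{11}$ ($W = \frac{1}{-4 - 7} = \frac{1}{-11} = - \frac{1}{11} \approx -0.090909$)
$F{\left(H,J \right)} = 6 + H$
$a{\left(f,I \right)} = -1$ ($a{\left(f,I \right)} = \frac{-5 + 4}{1} = \left(-1\right) 1 = -1$)
$41 \left(F{\left(-5,3 \right)} + a{\left(-6,W \right)}\right) = 41 \left(\left(6 - 5\right) - 1\right) = 41 \left(1 - 1\right) = 41 \cdot 0 = 0$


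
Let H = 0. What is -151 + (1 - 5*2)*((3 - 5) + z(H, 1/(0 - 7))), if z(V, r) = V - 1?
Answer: -124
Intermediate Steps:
z(V, r) = -1 + V
-151 + (1 - 5*2)*((3 - 5) + z(H, 1/(0 - 7))) = -151 + (1 - 5*2)*((3 - 5) + (-1 + 0)) = -151 + (1 - 10)*(-2 - 1) = -151 - 9*(-3) = -151 + 27 = -124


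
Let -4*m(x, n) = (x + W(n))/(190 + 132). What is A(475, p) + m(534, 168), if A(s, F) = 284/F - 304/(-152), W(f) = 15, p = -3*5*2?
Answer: -152491/19320 ≈ -7.8929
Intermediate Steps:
p = -30 (p = -15*2 = -30)
m(x, n) = -15/1288 - x/1288 (m(x, n) = -(x + 15)/(4*(190 + 132)) = -(15 + x)/(4*322) = -(15/322 + x/322)/4 = -15/1288 - x/1288)
A(s, F) = 2 + 284/F (A(s, F) = 284/F - 304*(-1/152) = 284/F + 2 = 2 + 284/F)
A(475, p) + m(534, 168) = (2 + 284/(-30)) + (-15/1288 - 1/1288*534) = (2 + 284*(-1/30)) + (-15/1288 - 267/644) = (2 - 142/15) - 549/1288 = -112/15 - 549/1288 = -152491/19320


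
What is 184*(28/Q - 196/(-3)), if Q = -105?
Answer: 179584/15 ≈ 11972.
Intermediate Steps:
184*(28/Q - 196/(-3)) = 184*(28/(-105) - 196/(-3)) = 184*(28*(-1/105) - 196*(-⅓)) = 184*(-4/15 + 196/3) = 184*(976/15) = 179584/15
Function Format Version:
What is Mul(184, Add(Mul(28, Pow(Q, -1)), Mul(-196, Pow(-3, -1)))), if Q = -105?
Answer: Rational(179584, 15) ≈ 11972.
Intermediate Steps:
Mul(184, Add(Mul(28, Pow(Q, -1)), Mul(-196, Pow(-3, -1)))) = Mul(184, Add(Mul(28, Pow(-105, -1)), Mul(-196, Pow(-3, -1)))) = Mul(184, Add(Mul(28, Rational(-1, 105)), Mul(-196, Rational(-1, 3)))) = Mul(184, Add(Rational(-4, 15), Rational(196, 3))) = Mul(184, Rational(976, 15)) = Rational(179584, 15)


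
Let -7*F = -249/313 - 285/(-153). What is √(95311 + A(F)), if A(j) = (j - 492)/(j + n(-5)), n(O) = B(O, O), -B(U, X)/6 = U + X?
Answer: √16648814223393674/417964 ≈ 308.71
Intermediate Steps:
F = -17036/111741 (F = -(-249/313 - 285/(-153))/7 = -(-249*1/313 - 285*(-1/153))/7 = -(-249/313 + 95/51)/7 = -⅐*17036/15963 = -17036/111741 ≈ -0.15246)
B(U, X) = -6*U - 6*X (B(U, X) = -6*(U + X) = -6*U - 6*X)
n(O) = -12*O (n(O) = -6*O - 6*O = -12*O)
A(j) = (-492 + j)/(60 + j) (A(j) = (j - 492)/(j - 12*(-5)) = (-492 + j)/(j + 60) = (-492 + j)/(60 + j))
√(95311 + A(F)) = √(95311 + (-492 - 17036/111741)/(60 - 17036/111741)) = √(95311 - 54993608/111741/(6687424/111741)) = √(95311 + (111741/6687424)*(-54993608/111741)) = √(95311 - 6874201/835928) = √(79666259407/835928) = √16648814223393674/417964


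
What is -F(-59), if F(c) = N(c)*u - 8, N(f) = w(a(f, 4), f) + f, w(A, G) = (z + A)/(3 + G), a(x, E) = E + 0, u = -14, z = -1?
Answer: -3275/4 ≈ -818.75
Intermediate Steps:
a(x, E) = E
w(A, G) = (-1 + A)/(3 + G)
N(f) = f + 3/(3 + f) (N(f) = (-1 + 4)/(3 + f) + f = 3/(3 + f) + f = f + 3/(3 + f))
F(c) = -8 - 14*(3 + c*(3 + c))/(3 + c) (F(c) = ((3 + c*(3 + c))/(3 + c))*(-14) - 8 = -14*(3 + c*(3 + c))/(3 + c) - 8 = -8 - 14*(3 + c*(3 + c))/(3 + c))
-F(-59) = -2*(-33 - 25*(-59) - 7*(-59)²)/(3 - 59) = -2*(-33 + 1475 - 7*3481)/(-56) = -2*(-1)*(-33 + 1475 - 24367)/56 = -2*(-1)*(-22925)/56 = -1*3275/4 = -3275/4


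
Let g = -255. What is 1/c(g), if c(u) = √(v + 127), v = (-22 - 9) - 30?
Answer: √66/66 ≈ 0.12309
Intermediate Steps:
v = -61 (v = -31 - 30 = -61)
c(u) = √66 (c(u) = √(-61 + 127) = √66)
1/c(g) = 1/(√66) = √66/66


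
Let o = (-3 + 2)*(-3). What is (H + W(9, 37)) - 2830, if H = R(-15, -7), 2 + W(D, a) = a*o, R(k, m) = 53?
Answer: -2668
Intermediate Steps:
o = 3 (o = -1*(-3) = 3)
W(D, a) = -2 + 3*a (W(D, a) = -2 + a*3 = -2 + 3*a)
H = 53
(H + W(9, 37)) - 2830 = (53 + (-2 + 3*37)) - 2830 = (53 + (-2 + 111)) - 2830 = (53 + 109) - 2830 = 162 - 2830 = -2668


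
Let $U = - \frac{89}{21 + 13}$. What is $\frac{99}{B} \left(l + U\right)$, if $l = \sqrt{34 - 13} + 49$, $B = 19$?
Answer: $\frac{8217}{34} + \frac{99 \sqrt{21}}{19} \approx 265.55$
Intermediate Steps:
$U = - \frac{89}{34} \approx -2.6176$
$l = 49 + \sqrt{21}$ ($l = \sqrt{21} + 49 = 49 + \sqrt{21} \approx 53.583$)
$\frac{99}{B} \left(l + U\right) = \frac{99}{19} \left(\left(49 + \sqrt{21}\right) - \frac{89}{34}\right) = 99 \cdot \frac{1}{19} \left(\frac{1577}{34} + \sqrt{21}\right) = \frac{99 \left(\frac{1577}{34} + \sqrt{21}\right)}{19} = \frac{8217}{34} + \frac{99 \sqrt{21}}{19}$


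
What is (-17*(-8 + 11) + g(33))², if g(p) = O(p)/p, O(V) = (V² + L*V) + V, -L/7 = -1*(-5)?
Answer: 2704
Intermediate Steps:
L = -35 (L = -(-7)*(-5) = -7*5 = -35)
O(V) = V² - 34*V (O(V) = (V² - 35*V) + V = V² - 34*V)
g(p) = -34 + p (g(p) = (p*(-34 + p))/p = -34 + p)
(-17*(-8 + 11) + g(33))² = (-17*(-8 + 11) + (-34 + 33))² = (-17*3 - 1)² = (-51 - 1)² = (-52)² = 2704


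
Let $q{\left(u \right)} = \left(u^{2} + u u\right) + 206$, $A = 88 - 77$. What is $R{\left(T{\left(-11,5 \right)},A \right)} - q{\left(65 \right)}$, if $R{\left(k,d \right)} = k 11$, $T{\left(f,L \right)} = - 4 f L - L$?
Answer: $-6291$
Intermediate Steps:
$T{\left(f,L \right)} = - L - 4 L f$ ($T{\left(f,L \right)} = - 4 L f - L = - L - 4 L f$)
$A = 11$
$R{\left(k,d \right)} = 11 k$
$q{\left(u \right)} = 206 + 2 u^{2}$ ($q{\left(u \right)} = \left(u^{2} + u^{2}\right) + 206 = 2 u^{2} + 206 = 206 + 2 u^{2}$)
$R{\left(T{\left(-11,5 \right)},A \right)} - q{\left(65 \right)} = 11 \left(\left(-1\right) 5 \left(1 + 4 \left(-11\right)\right)\right) - \left(206 + 2 \cdot 65^{2}\right) = 11 \left(\left(-1\right) 5 \left(1 - 44\right)\right) - \left(206 + 2 \cdot 4225\right) = 11 \left(\left(-1\right) 5 \left(-43\right)\right) - \left(206 + 8450\right) = 11 \cdot 215 - 8656 = 2365 - 8656 = -6291$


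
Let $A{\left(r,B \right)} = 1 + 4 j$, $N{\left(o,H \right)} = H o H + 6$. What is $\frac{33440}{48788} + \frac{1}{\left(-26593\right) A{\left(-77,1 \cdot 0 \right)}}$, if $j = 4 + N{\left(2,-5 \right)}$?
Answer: $\frac{53578500483}{78169511861} \approx 0.68541$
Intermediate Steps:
$N{\left(o,H \right)} = 6 + o H^{2}$ ($N{\left(o,H \right)} = o H^{2} + 6 = 6 + o H^{2}$)
$j = 60$ ($j = 4 + \left(6 + 2 \left(-5\right)^{2}\right) = 4 + \left(6 + 2 \cdot 25\right) = 4 + \left(6 + 50\right) = 4 + 56 = 60$)
$A{\left(r,B \right)} = 241$ ($A{\left(r,B \right)} = 1 + 4 \cdot 60 = 1 + 240 = 241$)
$\frac{33440}{48788} + \frac{1}{\left(-26593\right) A{\left(-77,1 \cdot 0 \right)}} = \frac{33440}{48788} + \frac{1}{\left(-26593\right) 241} = 33440 \cdot \frac{1}{48788} - \frac{1}{6408913} = \frac{8360}{12197} - \frac{1}{6408913} = \frac{53578500483}{78169511861}$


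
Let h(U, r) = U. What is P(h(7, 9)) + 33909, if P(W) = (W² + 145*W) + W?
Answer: 34980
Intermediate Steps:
P(W) = W² + 146*W
P(h(7, 9)) + 33909 = 7*(146 + 7) + 33909 = 7*153 + 33909 = 1071 + 33909 = 34980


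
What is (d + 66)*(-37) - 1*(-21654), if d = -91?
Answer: 22579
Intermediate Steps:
(d + 66)*(-37) - 1*(-21654) = (-91 + 66)*(-37) - 1*(-21654) = -25*(-37) + 21654 = 925 + 21654 = 22579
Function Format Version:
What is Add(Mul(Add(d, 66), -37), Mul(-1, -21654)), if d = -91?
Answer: 22579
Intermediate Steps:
Add(Mul(Add(d, 66), -37), Mul(-1, -21654)) = Add(Mul(Add(-91, 66), -37), Mul(-1, -21654)) = Add(Mul(-25, -37), 21654) = Add(925, 21654) = 22579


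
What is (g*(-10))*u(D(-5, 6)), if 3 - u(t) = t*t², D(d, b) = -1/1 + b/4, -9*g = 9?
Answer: 115/4 ≈ 28.750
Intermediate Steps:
g = -1 (g = -⅑*9 = -1)
D(d, b) = -1 + b/4 (D(d, b) = -1*1 + b*(¼) = -1 + b/4)
u(t) = 3 - t³ (u(t) = 3 - t*t² = 3 - t³)
(g*(-10))*u(D(-5, 6)) = (-1*(-10))*(3 - (-1 + (¼)*6)³) = 10*(3 - (-1 + 3/2)³) = 10*(3 - (½)³) = 10*(3 - 1*⅛) = 10*(3 - ⅛) = 10*(23/8) = 115/4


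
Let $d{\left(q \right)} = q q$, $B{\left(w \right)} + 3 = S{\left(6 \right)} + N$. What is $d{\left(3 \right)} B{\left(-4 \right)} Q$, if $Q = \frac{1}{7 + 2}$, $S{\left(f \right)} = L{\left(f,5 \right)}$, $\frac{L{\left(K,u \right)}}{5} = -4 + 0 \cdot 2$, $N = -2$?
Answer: $-25$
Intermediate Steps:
$L{\left(K,u \right)} = -20$ ($L{\left(K,u \right)} = 5 \left(-4 + 0 \cdot 2\right) = 5 \left(-4 + 0\right) = 5 \left(-4\right) = -20$)
$S{\left(f \right)} = -20$
$B{\left(w \right)} = -25$ ($B{\left(w \right)} = -3 - 22 = -25$)
$d{\left(q \right)} = q^{2}$
$Q = \frac{1}{9} \approx 0.11111$
$d{\left(3 \right)} B{\left(-4 \right)} Q = 3^{2} \left(-25\right) \frac{1}{9} = 9 \left(-25\right) \frac{1}{9} = \left(-225\right) \frac{1}{9} = -25$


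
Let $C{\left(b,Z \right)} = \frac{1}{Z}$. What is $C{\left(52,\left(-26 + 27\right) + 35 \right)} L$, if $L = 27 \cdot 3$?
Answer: $\frac{9}{4} \approx 2.25$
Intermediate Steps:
$L = 81$
$C{\left(52,\left(-26 + 27\right) + 35 \right)} L = \frac{1}{\left(-26 + 27\right) + 35} \cdot 81 = \frac{1}{1 + 35} \cdot 81 = \frac{1}{36} \cdot 81 = \frac{9}{4}$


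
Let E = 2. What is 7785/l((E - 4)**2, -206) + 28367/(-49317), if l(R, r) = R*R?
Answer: 383478973/789072 ≈ 485.99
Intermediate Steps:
l(R, r) = R**2
7785/l((E - 4)**2, -206) + 28367/(-49317) = 7785/(((2 - 4)**2)**2) + 28367/(-49317) = 7785/(((-2)**2)**2) + 28367*(-1/49317) = 7785/(4**2) - 28367/49317 = 7785/16 - 28367/49317 = 383478973/789072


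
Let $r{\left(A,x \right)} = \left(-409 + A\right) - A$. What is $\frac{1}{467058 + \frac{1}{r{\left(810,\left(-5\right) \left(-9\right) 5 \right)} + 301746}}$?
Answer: $\frac{301337}{140741856547} \approx 2.1411 \cdot 10^{-6}$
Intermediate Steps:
$r{\left(A,x \right)} = -409$
$\frac{1}{467058 + \frac{1}{r{\left(810,\left(-5\right) \left(-9\right) 5 \right)} + 301746}} = \frac{1}{467058 + \frac{1}{-409 + 301746}} = \frac{1}{467058 + \frac{1}{301337}} = \frac{1}{\frac{140741856547}{301337}} = \frac{301337}{140741856547}$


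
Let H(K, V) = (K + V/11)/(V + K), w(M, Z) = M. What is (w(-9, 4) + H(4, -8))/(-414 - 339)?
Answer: 36/2761 ≈ 0.013039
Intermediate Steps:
H(K, V) = (K + V/11)/(K + V) (H(K, V) = (K + V*(1/11))/(K + V) = (K + V/11)/(K + V))
(w(-9, 4) + H(4, -8))/(-414 - 339) = (-9 + (4 + (1/11)*(-8))/(4 - 8))/(-414 - 339) = (-9 + (4 - 8/11)/(-4))/(-753) = (-9 - ¼*36/11)*(-1/753) = (-9 - 9/11)*(-1/753) = -108/11*(-1/753) = 36/2761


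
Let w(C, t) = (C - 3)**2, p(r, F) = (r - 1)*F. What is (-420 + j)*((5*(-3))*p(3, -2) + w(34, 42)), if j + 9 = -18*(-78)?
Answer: 995475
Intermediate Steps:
p(r, F) = F*(-1 + r) (p(r, F) = (-1 + r)*F = F*(-1 + r))
j = 1395 (j = -9 - 18*(-78) = -9 + 1404 = 1395)
w(C, t) = (-3 + C)**2
(-420 + j)*((5*(-3))*p(3, -2) + w(34, 42)) = (-420 + 1395)*((5*(-3))*(-2*(-1 + 3)) + (-3 + 34)**2) = 975*(-(-30)*2 + 31**2) = 975*(-15*(-4) + 961) = 975*(60 + 961) = 975*1021 = 995475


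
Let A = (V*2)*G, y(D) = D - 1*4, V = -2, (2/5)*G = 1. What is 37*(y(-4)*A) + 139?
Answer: 3099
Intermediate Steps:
G = 5/2 (G = (5/2)*1 = 5/2 ≈ 2.5000)
y(D) = -4 + D (y(D) = D - 4 = -4 + D)
A = -10 (A = -2*2*(5/2) = -4*5/2 = -10)
37*(y(-4)*A) + 139 = 37*((-4 - 4)*(-10)) + 139 = 37*(-8*(-10)) + 139 = 37*80 + 139 = 2960 + 139 = 3099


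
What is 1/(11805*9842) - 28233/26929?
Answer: -468606530543/446962964070 ≈ -1.0484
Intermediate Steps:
1/(11805*9842) - 28233/26929 = (1/11805)*(1/9842) - 28233*1/26929 = 1/116184810 - 28233/26929 = -468606530543/446962964070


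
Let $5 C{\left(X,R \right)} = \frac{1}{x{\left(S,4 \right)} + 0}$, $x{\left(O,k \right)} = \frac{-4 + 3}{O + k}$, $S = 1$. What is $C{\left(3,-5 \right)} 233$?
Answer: $-233$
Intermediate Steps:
$x{\left(O,k \right)} = - \frac{1}{O + k}$
$C{\left(X,R \right)} = -1$ ($C{\left(X,R \right)} = \frac{1}{5 \left(- \frac{1}{1 + 4} + 0\right)} = \frac{1}{5 \left(- \frac{1}{5} + 0\right)} = \frac{1}{5 \left(- \frac{1}{5}\right)} = \frac{1}{5} \left(-5\right) = -1$)
$C{\left(3,-5 \right)} 233 = \left(-1\right) 233 = -233$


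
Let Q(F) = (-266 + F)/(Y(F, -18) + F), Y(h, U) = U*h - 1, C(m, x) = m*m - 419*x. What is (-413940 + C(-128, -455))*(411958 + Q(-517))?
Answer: -749077021582231/8788 ≈ -8.5239e+10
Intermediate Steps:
C(m, x) = m² - 419*x
Y(h, U) = -1 + U*h
Q(F) = (-266 + F)/(-1 - 17*F) (Q(F) = (-266 + F)/((-1 - 18*F) + F) = (-266 + F)/(-1 - 17*F))
(-413940 + C(-128, -455))*(411958 + Q(-517)) = (-413940 + ((-128)² - 419*(-455)))*(411958 + (266 - 1*(-517))/(1 + 17*(-517))) = (-413940 + (16384 + 190645))*(411958 + (266 + 517)/(1 - 8789)) = (-413940 + 207029)*(411958 + 783/(-8788)) = -206911*(411958 - 1/8788*783) = -206911*(411958 - 783/8788) = -206911*3620286121/8788 = -749077021582231/8788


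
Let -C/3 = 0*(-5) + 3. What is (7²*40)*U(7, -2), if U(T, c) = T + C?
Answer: -3920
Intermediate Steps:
C = -9 (C = -3*(0*(-5) + 3) = -3*(0 + 3) = -3*3 = -9)
U(T, c) = -9 + T (U(T, c) = T - 9 = -9 + T)
(7²*40)*U(7, -2) = (7²*40)*(-9 + 7) = (49*40)*(-2) = 1960*(-2) = -3920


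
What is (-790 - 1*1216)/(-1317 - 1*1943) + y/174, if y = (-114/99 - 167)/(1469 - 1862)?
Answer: 568105172/919566945 ≈ 0.61780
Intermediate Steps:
y = 5549/12969 (y = (-114*1/99 - 167)/(-393) = (-38/33 - 167)*(-1/393) = -5549/33*(-1/393) = 5549/12969 ≈ 0.42787)
(-790 - 1*1216)/(-1317 - 1*1943) + y/174 = (-790 - 1*1216)/(-1317 - 1*1943) + (5549/12969)/174 = (-790 - 1216)/(-1317 - 1943) + (5549/12969)*(1/174) = -2006/(-3260) + 5549/2256606 = -2006*(-1/3260) + 5549/2256606 = 1003/1630 + 5549/2256606 = 568105172/919566945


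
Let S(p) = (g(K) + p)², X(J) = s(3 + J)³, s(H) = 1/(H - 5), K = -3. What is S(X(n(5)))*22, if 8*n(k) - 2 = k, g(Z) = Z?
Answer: 160261222/531441 ≈ 301.56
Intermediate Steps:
n(k) = ¼ + k/8
s(H) = 1/(-5 + H)
X(J) = (-2 + J)⁻³ (X(J) = (1/(-5 + (3 + J)))³ = (1/(-2 + J))³ = (-2 + J)⁻³)
S(p) = (-3 + p)²
S(X(n(5)))*22 = (-3 + (-2 + (¼ + (⅛)*5))⁻³)²*22 = (-3 + (-2 + (¼ + 5/8))⁻³)²*22 = (-3 + (-2 + 7/8)⁻³)²*22 = (-3 + (-9/8)⁻³)²*22 = (-3 - 512/729)²*22 = (-2699/729)²*22 = (7284601/531441)*22 = 160261222/531441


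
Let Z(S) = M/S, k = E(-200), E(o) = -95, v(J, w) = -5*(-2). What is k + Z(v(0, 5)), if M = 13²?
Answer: -781/10 ≈ -78.100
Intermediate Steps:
v(J, w) = 10
M = 169
k = -95
Z(S) = 169/S
k + Z(v(0, 5)) = -95 + 169/10 = -781/10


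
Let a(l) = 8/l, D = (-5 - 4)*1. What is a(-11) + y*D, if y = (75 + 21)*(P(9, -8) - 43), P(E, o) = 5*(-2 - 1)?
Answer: 551224/11 ≈ 50111.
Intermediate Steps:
P(E, o) = -15 (P(E, o) = 5*(-3) = -15)
D = -9 (D = -9*1 = -9)
y = -5568 (y = (75 + 21)*(-15 - 43) = 96*(-58) = -5568)
a(-11) + y*D = 8/(-11) - 5568*(-9) = 8*(-1/11) + 50112 = -8/11 + 50112 = 551224/11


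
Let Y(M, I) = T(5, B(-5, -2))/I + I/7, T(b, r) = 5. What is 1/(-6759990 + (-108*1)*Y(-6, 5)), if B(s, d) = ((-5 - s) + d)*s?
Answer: -7/47321226 ≈ -1.4793e-7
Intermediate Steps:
B(s, d) = s*(-5 + d - s) (B(s, d) = (-5 + d - s)*s = s*(-5 + d - s))
Y(M, I) = 5/I + I/7
1/(-6759990 + (-108*1)*Y(-6, 5)) = 1/(-6759990 + (-108*1)*(5/5 + (⅐)*5)) = 1/(-6759990 - 108*(5*(⅕) + 5/7)) = 1/(-6759990 - 108*(1 + 5/7)) = 1/(-6759990 - 108*12/7) = 1/(-6759990 - 1296/7) = 1/(-47321226/7) = -7/47321226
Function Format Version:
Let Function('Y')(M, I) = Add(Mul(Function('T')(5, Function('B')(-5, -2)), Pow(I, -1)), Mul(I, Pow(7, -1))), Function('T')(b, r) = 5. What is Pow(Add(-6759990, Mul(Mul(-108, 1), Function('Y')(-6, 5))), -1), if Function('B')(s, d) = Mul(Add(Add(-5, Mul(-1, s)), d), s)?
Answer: Rational(-7, 47321226) ≈ -1.4793e-7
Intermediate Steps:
Function('B')(s, d) = Mul(s, Add(-5, d, Mul(-1, s))) (Function('B')(s, d) = Mul(Add(-5, d, Mul(-1, s)), s) = Mul(s, Add(-5, d, Mul(-1, s))))
Function('Y')(M, I) = Add(Mul(5, Pow(I, -1)), Mul(Rational(1, 7), I)) (Function('Y')(M, I) = Add(Mul(5, Pow(I, -1)), Mul(I, Pow(7, -1))) = Add(Mul(5, Pow(I, -1)), Mul(I, Rational(1, 7))) = Add(Mul(5, Pow(I, -1)), Mul(Rational(1, 7), I)))
Pow(Add(-6759990, Mul(Mul(-108, 1), Function('Y')(-6, 5))), -1) = Pow(Add(-6759990, Mul(Mul(-108, 1), Add(Mul(5, Pow(5, -1)), Mul(Rational(1, 7), 5)))), -1) = Pow(Add(-6759990, Mul(-108, Add(Mul(5, Rational(1, 5)), Rational(5, 7)))), -1) = Pow(Add(-6759990, Mul(-108, Add(1, Rational(5, 7)))), -1) = Pow(Add(-6759990, Mul(-108, Rational(12, 7))), -1) = Pow(Add(-6759990, Rational(-1296, 7)), -1) = Pow(Rational(-47321226, 7), -1) = Rational(-7, 47321226)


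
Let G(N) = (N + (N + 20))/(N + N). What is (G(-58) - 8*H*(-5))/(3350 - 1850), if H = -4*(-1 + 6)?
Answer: -5794/10875 ≈ -0.53278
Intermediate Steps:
G(N) = (20 + 2*N)/(2*N) (G(N) = (N + (20 + N))/((2*N)) = (20 + 2*N)*(1/(2*N)) = (20 + 2*N)/(2*N))
H = -20 (H = -4*5 = -20)
(G(-58) - 8*H*(-5))/(3350 - 1850) = ((10 - 58)/(-58) - 8*(-20)*(-5))/(3350 - 1850) = (-1/58*(-48) + 160*(-5))/1500 = (24/29 - 800)*(1/1500) = -23176/29*1/1500 = -5794/10875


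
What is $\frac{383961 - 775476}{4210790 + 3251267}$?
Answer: $- \frac{391515}{7462057} \approx -0.052467$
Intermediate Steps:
$\frac{383961 - 775476}{4210790 + 3251267} = - \frac{391515}{7462057}$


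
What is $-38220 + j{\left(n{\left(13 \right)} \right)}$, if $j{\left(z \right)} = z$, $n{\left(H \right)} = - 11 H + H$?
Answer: $-38350$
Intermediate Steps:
$n{\left(H \right)} = - 10 H$
$-38220 + j{\left(n{\left(13 \right)} \right)} = -38220 - 130 = -38350$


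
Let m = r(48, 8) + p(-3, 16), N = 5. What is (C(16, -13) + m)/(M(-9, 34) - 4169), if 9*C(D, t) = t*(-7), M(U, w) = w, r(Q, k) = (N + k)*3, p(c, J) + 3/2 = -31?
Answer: -299/74430 ≈ -0.0040172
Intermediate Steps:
p(c, J) = -65/2 (p(c, J) = -3/2 - 31 = -65/2)
r(Q, k) = 15 + 3*k (r(Q, k) = (5 + k)*3 = 15 + 3*k)
C(D, t) = -7*t/9 (C(D, t) = (t*(-7))/9 = (-7*t)/9 = -7*t/9)
m = 13/2 (m = (15 + 3*8) - 65/2 = (15 + 24) - 65/2 = 39 - 65/2 = 13/2 ≈ 6.5000)
(C(16, -13) + m)/(M(-9, 34) - 4169) = (-7/9*(-13) + 13/2)/(34 - 4169) = (91/9 + 13/2)/(-4135) = (299/18)*(-1/4135) = -299/74430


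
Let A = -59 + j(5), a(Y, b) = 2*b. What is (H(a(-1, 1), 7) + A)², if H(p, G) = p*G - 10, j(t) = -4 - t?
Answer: 4096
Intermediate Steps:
H(p, G) = -10 + G*p (H(p, G) = G*p - 10 = -10 + G*p)
A = -68 (A = -59 + (-4 - 1*5) = -59 + (-4 - 5) = -59 - 9 = -68)
(H(a(-1, 1), 7) + A)² = ((-10 + 7*(2*1)) - 68)² = ((-10 + 7*2) - 68)² = ((-10 + 14) - 68)² = (4 - 68)² = (-64)² = 4096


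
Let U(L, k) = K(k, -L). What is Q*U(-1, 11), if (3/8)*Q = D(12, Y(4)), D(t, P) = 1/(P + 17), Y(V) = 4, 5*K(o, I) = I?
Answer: 8/315 ≈ 0.025397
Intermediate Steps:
K(o, I) = I/5
D(t, P) = 1/(17 + P)
Q = 8/63 (Q = 8/(3*(17 + 4)) = (8/3)/21 = (8/3)*(1/21) = 8/63 ≈ 0.12698)
U(L, k) = -L/5 (U(L, k) = (-L)/5 = -L/5)
Q*U(-1, 11) = 8*(-⅕*(-1))/63 = (8/63)*(⅕) = 8/315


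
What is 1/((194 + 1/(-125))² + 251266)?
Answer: 15625/4514045251 ≈ 3.4614e-6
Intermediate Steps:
1/((194 + 1/(-125))² + 251266) = 1/((194 - 1/125)² + 251266) = 1/((24249/125)² + 251266) = 1/(588014001/15625 + 251266) = 1/(4514045251/15625) = 15625/4514045251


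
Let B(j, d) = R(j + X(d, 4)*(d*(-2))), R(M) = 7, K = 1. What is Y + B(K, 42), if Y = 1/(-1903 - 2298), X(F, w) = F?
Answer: 29406/4201 ≈ 6.9998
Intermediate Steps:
B(j, d) = 7
Y = -1/4201 (Y = 1/(-4201) = -1/4201 ≈ -0.00023804)
Y + B(K, 42) = -1/4201 + 7 = 29406/4201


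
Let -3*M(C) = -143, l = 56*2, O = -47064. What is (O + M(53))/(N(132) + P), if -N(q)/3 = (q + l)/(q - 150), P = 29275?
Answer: -141049/87947 ≈ -1.6038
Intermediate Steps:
l = 112
M(C) = 143/3 (M(C) = -1/3*(-143) = 143/3)
N(q) = -3*(112 + q)/(-150 + q) (N(q) = -3*(q + 112)/(q - 150) = -3*(112 + q)/(-150 + q))
(O + M(53))/(N(132) + P) = (-47064 + 143/3)/(3*(-112 - 1*132)/(-150 + 132) + 29275) = -141049/(3*(3*(-112 - 132)/(-18) + 29275)) = -141049/(3*(3*(-1/18)*(-244) + 29275)) = -141049/(3*(122/3 + 29275)) = -141049/(3*87947/3) = -141049/3*3/87947 = -141049/87947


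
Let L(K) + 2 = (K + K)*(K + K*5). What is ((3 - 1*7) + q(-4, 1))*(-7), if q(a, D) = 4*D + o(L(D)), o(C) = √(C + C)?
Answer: -14*√5 ≈ -31.305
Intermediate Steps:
L(K) = -2 + 12*K² (L(K) = -2 + (K + K)*(K + K*5) = -2 + (2*K)*(K + 5*K) = -2 + (2*K)*(6*K) = -2 + 12*K²)
o(C) = √2*√C (o(C) = √(2*C) = √2*√C)
q(a, D) = 4*D + √2*√(-2 + 12*D²)
((3 - 1*7) + q(-4, 1))*(-7) = ((3 - 1*7) + (2*√(-1 + 6*1²) + 4*1))*(-7) = ((3 - 7) + (2*√(-1 + 6*1) + 4))*(-7) = (-4 + (2*√(-1 + 6) + 4))*(-7) = (-4 + (2*√5 + 4))*(-7) = (-4 + (4 + 2*√5))*(-7) = (2*√5)*(-7) = -14*√5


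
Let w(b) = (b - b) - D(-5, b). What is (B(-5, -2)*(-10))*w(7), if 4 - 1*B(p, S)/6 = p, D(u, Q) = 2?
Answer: 1080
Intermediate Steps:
B(p, S) = 24 - 6*p
w(b) = -2 (w(b) = (b - b) - 1*2 = 0 - 2 = -2)
(B(-5, -2)*(-10))*w(7) = ((24 - 6*(-5))*(-10))*(-2) = ((24 + 30)*(-10))*(-2) = (54*(-10))*(-2) = -540*(-2) = 1080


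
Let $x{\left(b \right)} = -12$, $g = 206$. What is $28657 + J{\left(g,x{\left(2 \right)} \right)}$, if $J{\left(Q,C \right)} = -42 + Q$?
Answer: $28821$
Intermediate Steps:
$28657 + J{\left(g,x{\left(2 \right)} \right)} = 28657 + \left(-42 + 206\right) = 28657 + 164 = 28821$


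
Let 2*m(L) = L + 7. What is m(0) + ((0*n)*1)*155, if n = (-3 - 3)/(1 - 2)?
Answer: 7/2 ≈ 3.5000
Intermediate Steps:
m(L) = 7/2 + L/2 (m(L) = (L + 7)/2 = (7 + L)/2 = 7/2 + L/2)
n = 6 (n = -6/(-1) = -6*(-1) = 6)
m(0) + ((0*n)*1)*155 = (7/2 + (½)*0) + ((0*6)*1)*155 = (7/2 + 0) + (0*1)*155 = 7/2 + 0*155 = 7/2 + 0 = 7/2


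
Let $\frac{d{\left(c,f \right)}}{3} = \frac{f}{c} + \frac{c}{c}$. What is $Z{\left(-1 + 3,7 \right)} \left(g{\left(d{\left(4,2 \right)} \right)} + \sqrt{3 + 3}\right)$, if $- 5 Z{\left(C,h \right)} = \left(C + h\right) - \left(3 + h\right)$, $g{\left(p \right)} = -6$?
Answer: $- \frac{6}{5} + \frac{\sqrt{6}}{5} \approx -0.7101$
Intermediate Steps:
$d{\left(c,f \right)} = 3 + \frac{3 f}{c}$ ($d{\left(c,f \right)} = 3 \left(\frac{f}{c} + \frac{c}{c}\right) = 3 \left(\frac{f}{c} + 1\right) = 3 \left(1 + \frac{f}{c}\right) = 3 + \frac{3 f}{c}$)
$Z{\left(C,h \right)} = \frac{3}{5} - \frac{C}{5}$ ($Z{\left(C,h \right)} = - \frac{\left(C + h\right) - \left(3 + h\right)}{5} = - \frac{-3 + C}{5} = \frac{3}{5} - \frac{C}{5}$)
$Z{\left(-1 + 3,7 \right)} \left(g{\left(d{\left(4,2 \right)} \right)} + \sqrt{3 + 3}\right) = \left(\frac{3}{5} - \frac{-1 + 3}{5}\right) \left(-6 + \sqrt{3 + 3}\right) = \left(\frac{3}{5} - \frac{2}{5}\right) \left(-6 + \sqrt{6}\right) = \frac{-6 + \sqrt{6}}{5} = - \frac{6}{5} + \frac{\sqrt{6}}{5}$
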